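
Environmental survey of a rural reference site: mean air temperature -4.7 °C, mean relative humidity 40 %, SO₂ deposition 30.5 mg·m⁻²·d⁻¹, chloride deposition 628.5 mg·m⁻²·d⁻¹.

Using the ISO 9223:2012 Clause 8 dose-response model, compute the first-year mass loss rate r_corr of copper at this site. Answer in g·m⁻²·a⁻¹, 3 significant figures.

r_corr = 1.95 g·m⁻²·a⁻¹

copper: temperature factor f = +0.126·(-14.7) = -1.8522
  SO₂ term: 0.0053·30.5^0.26·exp(0.059·40-1.8522) = 0.02142
  Sd branch = 0.01025·Sd^0.27·e^(0.036·RH+0.049·T) = 0.1957 μm/a
  r_corr = 0.02142 + 0.1957 = 0.2171 μm/a
Convert to mass loss: 0.2171 μm/a × 8.96 g/cm³ = 1.946 g·m⁻²·a⁻¹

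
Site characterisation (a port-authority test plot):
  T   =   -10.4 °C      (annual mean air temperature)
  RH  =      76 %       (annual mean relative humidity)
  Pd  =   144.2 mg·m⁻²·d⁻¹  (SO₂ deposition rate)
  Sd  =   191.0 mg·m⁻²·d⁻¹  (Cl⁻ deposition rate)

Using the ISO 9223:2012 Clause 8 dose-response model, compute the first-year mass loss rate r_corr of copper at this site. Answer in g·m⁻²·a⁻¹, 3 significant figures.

copper: f(T) = +0.126·(T−10) [T≤10 °C] = -2.5704
  Pd branch = 0.0053·Pd^0.26·e^(0.059·RH+f) = 0.1308 μm/a
  Sd branch = 0.01025·Sd^0.27·e^(0.036·RH+0.049·T) = 0.3922 μm/a
  sum: 0.1308 + 0.3922 → r_corr = 0.523 μm/a
Convert to mass loss: 0.523 μm/a × 8.96 g/cm³ = 4.686 g·m⁻²·a⁻¹

r_corr = 4.69 g·m⁻²·a⁻¹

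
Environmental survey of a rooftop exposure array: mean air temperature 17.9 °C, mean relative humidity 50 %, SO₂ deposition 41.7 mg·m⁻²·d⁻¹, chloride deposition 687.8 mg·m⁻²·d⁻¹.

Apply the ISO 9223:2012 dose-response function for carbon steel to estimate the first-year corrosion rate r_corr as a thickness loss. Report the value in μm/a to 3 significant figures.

r_corr = 84.3 μm/a

carbon steel: T>10 °C ⇒ hinge -0.054·(17.9−10) = -0.4266
  SO₂ term: 1.77·41.7^0.52·exp(0.02·50-0.4266) = 21.85
  Sd branch = 0.102·Sd^0.62·e^(0.033·RH+0.04·T) = 62.43 μm/a
  sum: 21.85 + 62.43 → r_corr = 84.28 μm/a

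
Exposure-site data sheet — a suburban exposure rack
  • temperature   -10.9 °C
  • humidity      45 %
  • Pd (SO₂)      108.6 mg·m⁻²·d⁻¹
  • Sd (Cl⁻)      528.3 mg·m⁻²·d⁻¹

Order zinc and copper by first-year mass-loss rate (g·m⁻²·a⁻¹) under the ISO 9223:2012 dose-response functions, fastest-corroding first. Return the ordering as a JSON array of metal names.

["zinc", "copper"]

zinc: T≤10 °C ⇒ hinge +0.038·(-10.9−10) = -0.7942
  Pd branch = 0.0129·Pd^0.44·e^(0.046·RH+f) = 0.3634 μm/a
  Cl⁻ term: 0.0175·528.3^0.57·exp(0.008·45+0.085·-10.9) = 0.354
  sum: 0.3634 + 0.354 → r_corr = 0.7175 μm/a
  mass loss = 0.7175 μm/a × 7.14 g/cm³ = 5.123 g·m⁻²·a⁻¹
copper: temperature factor f = +0.126·(-20.9) = -2.6334
  Pd branch = 0.0053·Pd^0.26·e^(0.059·RH+f) = 0.01832 μm/a
  Sd branch = 0.01025·Sd^0.27·e^(0.036·RH+0.049·T) = 0.165 μm/a
  sum: 0.01832 + 0.165 → r_corr = 0.1833 μm/a
  mass loss = 0.1833 μm/a × 8.96 g/cm³ = 1.643 g·m⁻²·a⁻¹
Ordering by g·m⁻²·a⁻¹: zinc (5.12) > copper (1.64)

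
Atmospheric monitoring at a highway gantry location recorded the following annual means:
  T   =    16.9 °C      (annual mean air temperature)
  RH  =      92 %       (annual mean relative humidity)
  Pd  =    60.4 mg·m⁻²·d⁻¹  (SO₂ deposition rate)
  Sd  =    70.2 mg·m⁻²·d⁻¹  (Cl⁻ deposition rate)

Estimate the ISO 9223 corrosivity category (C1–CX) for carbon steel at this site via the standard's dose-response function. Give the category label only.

C5

carbon steel: temperature factor f = -0.054·(6.9) = -0.3726
  Pd branch = 1.77·Pd^0.52·e^(0.02·RH+f) = 64.77 μm/a
  Cl⁻ term: 0.102·70.2^0.62·exp(0.033·92+0.04·16.9) = 58.27
  sum: 64.77 + 58.27 → r_corr = 123 μm/a
123 μm/a falls in (80, 200] for carbon steel → category C5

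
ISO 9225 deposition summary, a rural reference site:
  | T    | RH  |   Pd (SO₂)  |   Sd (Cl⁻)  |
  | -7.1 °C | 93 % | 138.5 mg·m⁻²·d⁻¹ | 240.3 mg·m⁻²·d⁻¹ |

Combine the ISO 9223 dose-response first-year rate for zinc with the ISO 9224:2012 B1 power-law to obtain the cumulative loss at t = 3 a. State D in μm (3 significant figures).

zinc: T≤10 °C ⇒ hinge +0.038·(-7.1−10) = -0.6498
  SO₂ term: 0.0129·138.5^0.44·exp(0.046·93-0.6498) = 4.251
  Cl⁻ term: 0.0175·240.3^0.57·exp(0.008·93+0.085·-7.1) = 0.4582
  r_corr = 4.251 + 0.4582 = 4.71 μm/a
ISO 9224: D(t) = r_corr · t^b with b = 0.813 (zinc, B1)
  D(3) = 4.71 × 3^0.813 = 4.71 × 2.443 = 11.51 μm

D(3) = 11.5 μm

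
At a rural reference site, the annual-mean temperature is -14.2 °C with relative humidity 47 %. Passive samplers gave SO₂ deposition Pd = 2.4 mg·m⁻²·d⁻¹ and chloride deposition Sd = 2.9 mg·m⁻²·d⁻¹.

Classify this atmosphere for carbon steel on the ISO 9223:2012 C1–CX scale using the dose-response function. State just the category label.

carbon steel: f(T) = +0.150·(T−10) [T≤10 °C] = -3.6300
  Pd branch = 1.77·Pd^0.52·e^(0.02·RH+f) = 0.1894 μm/a
  Sd branch = 0.102·Sd^0.62·e^(0.033·RH+0.04·T) = 0.5275 μm/a
  r_corr = 0.1894 + 0.5275 = 0.7169 μm/a
0.717 μm/a falls in (0, 1.3] for carbon steel → category C1

C1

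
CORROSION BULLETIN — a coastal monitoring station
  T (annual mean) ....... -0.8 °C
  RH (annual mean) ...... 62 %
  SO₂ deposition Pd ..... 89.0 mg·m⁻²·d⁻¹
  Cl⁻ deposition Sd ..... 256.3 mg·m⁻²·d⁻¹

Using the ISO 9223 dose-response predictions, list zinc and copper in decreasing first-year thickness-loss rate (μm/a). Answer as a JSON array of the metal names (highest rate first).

zinc: T≤10 °C ⇒ hinge +0.038·(-0.8−10) = -0.4104
  sulphur-dioxide contribution → 1.068 μm/a
  chloride contribution → 0.6337 μm/a
  ⇒ r_corr(zinc) = 1.702 μm/a
copper: temperature factor f = +0.126·(-10.8) = -1.3608
  sulphur-dioxide contribution → 0.1693 μm/a
  chloride contribution → 0.4106 μm/a
  ⇒ r_corr(copper) = 0.5799 μm/a
Ordering by μm/a: zinc (1.7) > copper (0.58)

["zinc", "copper"]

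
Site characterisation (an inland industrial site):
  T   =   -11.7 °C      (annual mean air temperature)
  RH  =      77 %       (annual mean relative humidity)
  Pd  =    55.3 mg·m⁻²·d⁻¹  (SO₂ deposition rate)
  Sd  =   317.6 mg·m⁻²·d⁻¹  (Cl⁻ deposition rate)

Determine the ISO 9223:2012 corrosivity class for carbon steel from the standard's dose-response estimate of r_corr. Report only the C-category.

C3

carbon steel: f(T) = +0.150·(T−10) [T≤10 °C] = -3.2550
  SO₂ term: 1.77·55.3^0.52·exp(0.02·77-3.2550) = 2.567
  Sd branch = 0.102·Sd^0.62·e^(0.033·RH+0.04·T) = 28.84 μm/a
  r_corr = 2.567 + 28.84 = 31.41 μm/a
ISO 9223 Table 2 (carbon steel): 25 < 31.4 ≤ 50 μm/a ⇒ C3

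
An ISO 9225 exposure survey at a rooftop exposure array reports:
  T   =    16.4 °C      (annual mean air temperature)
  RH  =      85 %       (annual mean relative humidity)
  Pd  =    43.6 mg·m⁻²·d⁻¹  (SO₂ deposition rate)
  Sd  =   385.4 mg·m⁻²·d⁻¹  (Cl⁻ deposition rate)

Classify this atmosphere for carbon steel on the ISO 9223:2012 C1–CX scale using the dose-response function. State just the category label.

C5

carbon steel: T>10 °C ⇒ hinge -0.054·(16.4−10) = -0.3456
  sulphur-dioxide contribution → 48.83 μm/a
  chloride contribution → 130.3 μm/a
  ⇒ r_corr(carbon steel) = 179.1 μm/a
Category bounds: 80…200 μm/a bracket r_corr ⇒ C5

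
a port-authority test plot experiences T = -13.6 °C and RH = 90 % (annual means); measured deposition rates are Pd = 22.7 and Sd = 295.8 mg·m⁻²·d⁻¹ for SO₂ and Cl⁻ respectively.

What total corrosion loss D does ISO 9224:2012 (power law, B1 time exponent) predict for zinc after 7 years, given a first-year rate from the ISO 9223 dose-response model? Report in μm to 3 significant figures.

D(7) = 7.76 μm

zinc: T≤10 °C ⇒ hinge +0.038·(-13.6−10) = -0.8968
  SO₂ term: 0.0129·22.7^0.44·exp(0.046·90-0.8968) = 1.305
  Sd branch = 0.0175·Sd^0.57·e^(0.008·RH+0.085·T) = 0.2898 μm/a
  sum: 1.305 + 0.2898 → r_corr = 1.595 μm/a
Long-term exponent b (ISO 9224 Table 2, B1) = 0.813
  D(7) = 1.595 × 7^0.813 = 1.595 × 4.865 = 7.761 μm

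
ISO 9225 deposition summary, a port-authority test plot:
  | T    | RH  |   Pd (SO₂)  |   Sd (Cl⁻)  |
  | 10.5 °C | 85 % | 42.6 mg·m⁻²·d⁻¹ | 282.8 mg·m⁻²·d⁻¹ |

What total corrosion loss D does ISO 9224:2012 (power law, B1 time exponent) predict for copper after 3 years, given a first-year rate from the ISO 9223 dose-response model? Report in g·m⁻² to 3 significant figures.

D(3) = 69.2 g·m⁻²

copper: temperature factor f = -0.080·(0.5) = -0.0400
  Pd branch = 0.0053·Pd^0.26·e^(0.059·RH+f) = 2.035 μm/a
  Cl⁻ term: 0.01025·282.8^0.27·exp(0.036·85+0.049·10.5) = 1.679
  sum: 2.035 + 1.679 → r_corr = 3.714 μm/a
Long-term exponent b (ISO 9224 Table 2, B1) = 0.667
  D(3) = 3.714 × 3^0.667 = 3.714 × 2.081 = 7.728 μm
  Mass loss = 7.728 μm × 8.96 g/cm³ = 69.24 g·m⁻²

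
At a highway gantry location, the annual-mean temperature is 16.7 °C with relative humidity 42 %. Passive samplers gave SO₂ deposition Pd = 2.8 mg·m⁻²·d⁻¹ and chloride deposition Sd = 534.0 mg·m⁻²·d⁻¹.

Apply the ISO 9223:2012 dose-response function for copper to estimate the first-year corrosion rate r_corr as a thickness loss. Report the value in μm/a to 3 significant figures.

copper: T>10 °C ⇒ hinge -0.080·(16.7−10) = -0.5360
  sulphur-dioxide contribution → 0.0483 μm/a
  chloride contribution → 0.5744 μm/a
  total first-year rate 0.6227 μm/a

r_corr = 0.623 μm/a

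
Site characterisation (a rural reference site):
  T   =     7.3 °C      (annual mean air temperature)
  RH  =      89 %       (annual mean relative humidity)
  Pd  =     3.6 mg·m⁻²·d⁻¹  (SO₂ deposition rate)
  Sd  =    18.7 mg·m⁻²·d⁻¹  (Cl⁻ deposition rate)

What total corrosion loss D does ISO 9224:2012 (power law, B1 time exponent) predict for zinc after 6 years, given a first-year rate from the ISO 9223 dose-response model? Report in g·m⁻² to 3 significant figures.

zinc: f(T) = +0.038·(T−10) [T≤10 °C] = -0.1026
  SO₂ term: 0.0129·3.6^0.44·exp(0.046·89-0.1026) = 1.227
  Sd branch = 0.0175·Sd^0.57·e^(0.008·RH+0.085·T) = 0.3521 μm/a
  r_corr = 1.227 + 0.3521 = 1.579 μm/a
ISO 9224: D(t) = r_corr · t^b with b = 0.813 (zinc, B1)
  D(6) = 1.579 × 6^0.813 = 1.579 × 4.292 = 6.777 μm
  Mass loss = 6.777 μm × 7.14 g/cm³ = 48.39 g·m⁻²

D(6) = 48.4 g·m⁻²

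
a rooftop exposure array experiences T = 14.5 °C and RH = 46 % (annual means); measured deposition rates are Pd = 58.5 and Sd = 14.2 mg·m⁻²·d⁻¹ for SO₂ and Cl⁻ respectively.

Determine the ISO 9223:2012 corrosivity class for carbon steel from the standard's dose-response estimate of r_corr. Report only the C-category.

carbon steel: temperature factor f = -0.054·(4.5) = -0.2430
  Pd branch = 1.77·Pd^0.52·e^(0.02·RH+f) = 28.9 μm/a
  Cl⁻ term: 0.102·14.2^0.62·exp(0.033·46+0.04·14.5) = 4.307
  sum: 28.9 + 4.307 → r_corr = 33.21 μm/a
ISO 9223 Table 2 (carbon steel): 25 < 33.2 ≤ 50 μm/a ⇒ C3

C3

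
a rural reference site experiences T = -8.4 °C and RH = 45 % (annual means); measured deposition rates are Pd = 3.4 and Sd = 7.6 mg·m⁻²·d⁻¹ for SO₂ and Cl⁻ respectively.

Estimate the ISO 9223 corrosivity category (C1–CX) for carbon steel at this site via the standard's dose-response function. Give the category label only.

C2

carbon steel: temperature factor f = +0.150·(-18.4) = -2.7600
  sulphur-dioxide contribution → 0.5207 μm/a
  chloride contribution → 1.132 μm/a
  total first-year rate 1.652 μm/a
Category bounds: 1.3…25 μm/a bracket r_corr ⇒ C2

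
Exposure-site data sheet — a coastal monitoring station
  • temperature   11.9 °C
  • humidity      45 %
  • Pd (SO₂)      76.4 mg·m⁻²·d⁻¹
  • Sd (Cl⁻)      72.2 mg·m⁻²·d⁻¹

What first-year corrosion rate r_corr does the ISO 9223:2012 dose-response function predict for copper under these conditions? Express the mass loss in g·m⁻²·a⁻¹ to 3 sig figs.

copper: T>10 °C ⇒ hinge -0.080·(11.9−10) = -0.1520
  sulphur-dioxide contribution → 0.1999 μm/a
  chloride contribution → 0.2947 μm/a
  ⇒ r_corr(copper) = 0.4946 μm/a
Convert to mass loss: 0.4946 μm/a × 8.96 g/cm³ = 4.432 g·m⁻²·a⁻¹

r_corr = 4.43 g·m⁻²·a⁻¹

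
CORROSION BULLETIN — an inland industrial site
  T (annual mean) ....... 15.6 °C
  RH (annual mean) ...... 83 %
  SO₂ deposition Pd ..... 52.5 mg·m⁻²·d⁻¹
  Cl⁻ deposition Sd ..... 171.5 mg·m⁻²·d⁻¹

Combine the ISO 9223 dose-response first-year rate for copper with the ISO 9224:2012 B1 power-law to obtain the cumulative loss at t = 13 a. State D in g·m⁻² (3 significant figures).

D(13) = 150 g·m⁻²

copper: f(T) = -0.080·(T−10) [T>10 °C] = -0.4480
  SO₂ term: 0.0053·52.5^0.26·exp(0.059·83-0.4480) = 1.27
  Cl⁻ term: 0.01025·171.5^0.27·exp(0.036·83+0.049·15.6) = 1.752
  sum: 1.27 + 1.752 → r_corr = 3.022 μm/a
ISO 9224: D(t) = r_corr · t^b with b = 0.667 (copper, B1)
  D(13) = 3.022 × 13^0.667 = 3.022 × 5.534 = 16.72 μm
  Mass loss = 16.72 μm × 8.96 g/cm³ = 149.8 g·m⁻²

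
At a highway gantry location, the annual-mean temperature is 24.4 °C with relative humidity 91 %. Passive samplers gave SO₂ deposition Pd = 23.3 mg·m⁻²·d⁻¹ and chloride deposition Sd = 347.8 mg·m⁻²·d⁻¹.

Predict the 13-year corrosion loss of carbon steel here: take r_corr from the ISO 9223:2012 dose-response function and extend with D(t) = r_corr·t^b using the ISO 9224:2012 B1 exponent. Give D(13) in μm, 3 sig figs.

carbon steel: temperature factor f = -0.054·(14.4) = -0.7776
  sulphur-dioxide contribution → 25.81 μm/a
  chloride contribution → 205.2 μm/a
  total first-year rate 231.1 μm/a
Long-term exponent b (ISO 9224 Table 2, B1) = 0.523
  D(13) = 231.1 × 13^0.523 = 231.1 × 3.825 = 883.7 μm

D(13) = 884 μm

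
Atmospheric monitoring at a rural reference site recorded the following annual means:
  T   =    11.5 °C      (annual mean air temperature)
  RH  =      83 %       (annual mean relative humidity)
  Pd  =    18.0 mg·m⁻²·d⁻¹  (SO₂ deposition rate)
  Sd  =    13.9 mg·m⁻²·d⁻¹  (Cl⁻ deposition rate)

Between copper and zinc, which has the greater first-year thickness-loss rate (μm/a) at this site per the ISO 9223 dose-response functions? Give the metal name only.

zinc

copper: T>10 °C ⇒ hinge -0.080·(11.5−10) = -0.1200
  sulphur-dioxide contribution → 1.334 μm/a
  chloride contribution → 0.7273 μm/a
  total first-year rate 2.062 μm/a
zinc: f(T) = -0.071·(T−10) [T>10 °C] = -0.1065
  sulphur-dioxide contribution → 1.883 μm/a
  chloride contribution → 0.405 μm/a
  total first-year rate 2.288 μm/a
Ordering by μm/a: zinc (2.29) > copper (2.06)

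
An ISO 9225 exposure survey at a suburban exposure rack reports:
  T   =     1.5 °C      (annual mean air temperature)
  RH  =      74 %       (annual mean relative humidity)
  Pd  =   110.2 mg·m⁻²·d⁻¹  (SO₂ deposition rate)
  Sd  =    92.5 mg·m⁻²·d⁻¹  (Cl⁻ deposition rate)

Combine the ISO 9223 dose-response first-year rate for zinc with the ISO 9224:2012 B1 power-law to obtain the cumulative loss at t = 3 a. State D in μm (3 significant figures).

zinc: f(T) = +0.038·(T−10) [T≤10 °C] = -0.3230
  Pd branch = 0.0129·Pd^0.44·e^(0.046·RH+f) = 2.224 μm/a
  Sd branch = 0.0175·Sd^0.57·e^(0.008·RH+0.085·T) = 0.4745 μm/a
  r_corr = 2.224 + 0.4745 = 2.699 μm/a
Long-term exponent b (ISO 9224 Table 2, B1) = 0.813
  D(3) = 2.699 × 3^0.813 = 2.699 × 2.443 = 6.593 μm

D(3) = 6.59 μm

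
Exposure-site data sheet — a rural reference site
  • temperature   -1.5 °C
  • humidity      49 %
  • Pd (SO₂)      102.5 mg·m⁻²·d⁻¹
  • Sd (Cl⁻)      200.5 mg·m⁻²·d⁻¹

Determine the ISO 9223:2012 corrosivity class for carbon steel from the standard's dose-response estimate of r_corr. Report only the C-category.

carbon steel: temperature factor f = +0.150·(-11.5) = -1.7250
  Pd branch = 1.77·Pd^0.52·e^(0.02·RH+f) = 9.333 μm/a
  Cl⁻ term: 0.102·200.5^0.62·exp(0.033·49+0.04·-1.5) = 12.95
  sum: 9.333 + 12.95 → r_corr = 22.28 μm/a
22.3 μm/a falls in (1.3, 25] for carbon steel → category C2

C2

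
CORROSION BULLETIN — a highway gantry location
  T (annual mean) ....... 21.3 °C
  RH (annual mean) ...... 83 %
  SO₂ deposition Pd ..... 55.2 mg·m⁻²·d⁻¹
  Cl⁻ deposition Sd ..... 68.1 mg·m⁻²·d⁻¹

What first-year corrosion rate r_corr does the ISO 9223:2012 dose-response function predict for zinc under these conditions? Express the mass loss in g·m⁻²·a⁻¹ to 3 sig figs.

zinc: T>10 °C ⇒ hinge -0.071·(21.3−10) = -0.8023
  sulphur-dioxide contribution → 1.537 μm/a
  chloride contribution → 2.305 μm/a
  total first-year rate 3.842 μm/a
Convert to mass loss: 3.842 μm/a × 7.14 g/cm³ = 27.43 g·m⁻²·a⁻¹

r_corr = 27.4 g·m⁻²·a⁻¹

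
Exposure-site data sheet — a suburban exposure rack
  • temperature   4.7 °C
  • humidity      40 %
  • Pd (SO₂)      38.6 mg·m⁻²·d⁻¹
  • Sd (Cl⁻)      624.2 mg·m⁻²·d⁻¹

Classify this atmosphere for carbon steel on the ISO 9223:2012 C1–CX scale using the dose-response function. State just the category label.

carbon steel: temperature factor f = +0.150·(-5.3) = -0.7950
  SO₂ term: 1.77·38.6^0.52·exp(0.02·40-0.7950) = 11.89
  Cl⁻ term: 0.102·624.2^0.62·exp(0.033·40+0.04·4.7) = 24.92
  r_corr = 11.89 + 24.92 = 36.81 μm/a
ISO 9223 Table 2 (carbon steel): 25 < 36.8 ≤ 50 μm/a ⇒ C3

C3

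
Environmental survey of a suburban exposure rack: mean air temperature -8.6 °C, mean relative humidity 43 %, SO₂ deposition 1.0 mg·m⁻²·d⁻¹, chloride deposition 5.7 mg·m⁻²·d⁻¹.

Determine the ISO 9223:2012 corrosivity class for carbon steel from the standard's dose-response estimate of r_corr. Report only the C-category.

carbon steel: T≤10 °C ⇒ hinge +0.150·(-8.6−10) = -2.7900
  SO₂ term: 1.77·1.0^0.52·exp(0.02·43-2.7900) = 0.2569
  Sd branch = 0.102·Sd^0.62·e^(0.033·RH+0.04·T) = 0.8792 μm/a
  r_corr = 0.2569 + 0.8792 = 1.136 μm/a
Category bounds: 0…1.3 μm/a bracket r_corr ⇒ C1

C1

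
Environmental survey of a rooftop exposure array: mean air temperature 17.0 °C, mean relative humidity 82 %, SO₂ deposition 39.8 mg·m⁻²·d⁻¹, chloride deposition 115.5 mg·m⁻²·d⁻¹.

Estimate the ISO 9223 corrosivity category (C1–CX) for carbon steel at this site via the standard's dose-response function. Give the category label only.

C5

carbon steel: T>10 °C ⇒ hinge -0.054·(17.0−10) = -0.3780
  sulphur-dioxide contribution → 42.46 μm/a
  chloride contribution → 57.27 μm/a
  total first-year rate 99.73 μm/a
Category bounds: 80…200 μm/a bracket r_corr ⇒ C5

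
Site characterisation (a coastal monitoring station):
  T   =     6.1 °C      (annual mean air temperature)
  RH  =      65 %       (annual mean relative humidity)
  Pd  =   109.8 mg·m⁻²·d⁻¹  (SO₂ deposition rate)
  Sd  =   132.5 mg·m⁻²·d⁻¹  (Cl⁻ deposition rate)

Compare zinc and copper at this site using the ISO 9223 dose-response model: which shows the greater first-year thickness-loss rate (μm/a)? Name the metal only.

zinc: temperature factor f = +0.038·(-3.9) = -0.1482
  sulphur-dioxide contribution → 1.748 μm/a
  chloride contribution → 0.8012 μm/a
  ⇒ r_corr(zinc) = 2.55 μm/a
copper: temperature factor f = +0.126·(-3.9) = -0.4914
  sulphur-dioxide contribution → 0.5093 μm/a
  chloride contribution → 0.5368 μm/a
  ⇒ r_corr(copper) = 1.046 μm/a
Ordering by μm/a: zinc (2.55) > copper (1.05)

zinc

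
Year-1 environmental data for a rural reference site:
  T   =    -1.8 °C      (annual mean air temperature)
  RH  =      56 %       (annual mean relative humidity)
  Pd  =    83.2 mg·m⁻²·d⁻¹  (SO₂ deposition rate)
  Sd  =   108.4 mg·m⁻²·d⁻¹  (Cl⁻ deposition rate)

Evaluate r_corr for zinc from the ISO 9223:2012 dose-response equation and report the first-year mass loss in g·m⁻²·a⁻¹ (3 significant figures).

zinc: T≤10 °C ⇒ hinge +0.038·(-1.8−10) = -0.4484
  Pd branch = 0.0129·Pd^0.44·e^(0.046·RH+f) = 0.7576 μm/a
  Sd branch = 0.0175·Sd^0.57·e^(0.008·RH+0.085·T) = 0.3397 μm/a
  sum: 0.7576 + 0.3397 → r_corr = 1.097 μm/a
Convert to mass loss: 1.097 μm/a × 7.14 g/cm³ = 7.835 g·m⁻²·a⁻¹

r_corr = 7.83 g·m⁻²·a⁻¹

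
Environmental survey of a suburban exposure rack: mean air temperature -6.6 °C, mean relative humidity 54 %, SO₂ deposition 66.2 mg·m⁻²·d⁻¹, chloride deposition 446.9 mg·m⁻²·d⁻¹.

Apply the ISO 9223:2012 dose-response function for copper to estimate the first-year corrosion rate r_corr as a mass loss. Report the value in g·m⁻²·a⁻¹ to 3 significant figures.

copper: f(T) = +0.126·(T−10) [T≤10 °C] = -2.0916
  SO₂ term: 0.0053·66.2^0.26·exp(0.059·54-2.0916) = 0.0471
  Sd branch = 0.01025·Sd^0.27·e^(0.036·RH+0.049·T) = 0.2692 μm/a
  r_corr = 0.0471 + 0.2692 = 0.3163 μm/a
Convert to mass loss: 0.3163 μm/a × 8.96 g/cm³ = 2.834 g·m⁻²·a⁻¹

r_corr = 2.83 g·m⁻²·a⁻¹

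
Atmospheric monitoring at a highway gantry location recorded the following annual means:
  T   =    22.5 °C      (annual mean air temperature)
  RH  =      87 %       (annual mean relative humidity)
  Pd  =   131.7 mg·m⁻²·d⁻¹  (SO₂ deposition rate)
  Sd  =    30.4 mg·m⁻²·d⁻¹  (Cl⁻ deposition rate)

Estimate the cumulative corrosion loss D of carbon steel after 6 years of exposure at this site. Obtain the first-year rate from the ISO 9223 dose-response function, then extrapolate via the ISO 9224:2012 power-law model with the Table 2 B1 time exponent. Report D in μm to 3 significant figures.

D(6) = 260 μm

carbon steel: f(T) = -0.054·(T−10) [T>10 °C] = -0.6750
  Pd branch = 1.77·Pd^0.52·e^(0.02·RH+f) = 64.97 μm/a
  Cl⁻ term: 0.102·30.4^0.62·exp(0.033·87+0.04·22.5) = 36.79
  sum: 64.97 + 36.79 → r_corr = 101.8 μm/a
Long-term exponent b (ISO 9224 Table 2, B1) = 0.523
  D(6) = 101.8 × 6^0.523 = 101.8 × 2.553 = 259.7 μm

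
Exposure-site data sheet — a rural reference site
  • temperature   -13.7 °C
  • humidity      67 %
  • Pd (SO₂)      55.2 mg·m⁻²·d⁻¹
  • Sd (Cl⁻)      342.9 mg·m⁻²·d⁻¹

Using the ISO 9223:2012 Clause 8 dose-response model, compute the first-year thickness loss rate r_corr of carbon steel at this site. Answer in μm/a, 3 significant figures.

carbon steel: f(T) = +0.150·(T−10) [T≤10 °C] = -3.5550
  sulphur-dioxide contribution → 1.555 μm/a
  chloride contribution → 20.07 μm/a
  ⇒ r_corr(carbon steel) = 21.63 μm/a

r_corr = 21.6 μm/a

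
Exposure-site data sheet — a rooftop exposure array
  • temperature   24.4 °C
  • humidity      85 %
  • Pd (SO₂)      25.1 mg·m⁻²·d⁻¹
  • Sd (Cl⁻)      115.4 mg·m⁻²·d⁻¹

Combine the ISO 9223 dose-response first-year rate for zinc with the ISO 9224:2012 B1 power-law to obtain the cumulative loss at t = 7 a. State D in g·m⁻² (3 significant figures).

zinc: T>10 °C ⇒ hinge -0.071·(24.4−10) = -1.0224
  Pd branch = 0.0129·Pd^0.44·e^(0.046·RH+f) = 0.9561 μm/a
  Cl⁻ term: 0.0175·115.4^0.57·exp(0.008·85+0.085·24.4) = 4.117
  r_corr = 0.9561 + 4.117 = 5.073 μm/a
Long-term exponent b (ISO 9224 Table 2, B1) = 0.813
  D(7) = 5.073 × 7^0.813 = 5.073 × 4.865 = 24.68 μm
  Mass loss = 24.68 μm × 7.14 g/cm³ = 176.2 g·m⁻²

D(7) = 176 g·m⁻²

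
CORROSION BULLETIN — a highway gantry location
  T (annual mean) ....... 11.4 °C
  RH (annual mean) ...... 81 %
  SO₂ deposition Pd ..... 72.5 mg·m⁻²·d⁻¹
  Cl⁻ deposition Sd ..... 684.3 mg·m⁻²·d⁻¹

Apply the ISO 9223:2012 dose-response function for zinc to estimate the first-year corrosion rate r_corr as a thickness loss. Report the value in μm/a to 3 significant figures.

zinc: f(T) = -0.071·(T−10) [T>10 °C] = -0.0994
  sulphur-dioxide contribution → 3.193 μm/a
  chloride contribution → 3.642 μm/a
  ⇒ r_corr(zinc) = 6.835 μm/a

r_corr = 6.84 μm/a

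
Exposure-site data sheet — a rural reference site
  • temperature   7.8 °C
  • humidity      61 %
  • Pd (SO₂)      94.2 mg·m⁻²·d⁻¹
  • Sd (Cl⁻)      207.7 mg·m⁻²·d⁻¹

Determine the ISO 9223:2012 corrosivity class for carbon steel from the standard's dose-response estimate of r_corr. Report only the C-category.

carbon steel: T≤10 °C ⇒ hinge +0.150·(7.8−10) = -0.3300
  sulphur-dioxide contribution → 45.81 μm/a
  chloride contribution → 28.52 μm/a
  total first-year rate 74.33 μm/a
ISO 9223 Table 2 (carbon steel): 50 < 74.3 ≤ 80 μm/a ⇒ C4

C4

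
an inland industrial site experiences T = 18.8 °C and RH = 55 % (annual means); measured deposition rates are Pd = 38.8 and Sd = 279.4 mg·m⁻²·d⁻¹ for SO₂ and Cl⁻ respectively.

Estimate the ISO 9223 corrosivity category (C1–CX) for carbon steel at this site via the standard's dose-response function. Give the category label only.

carbon steel: f(T) = -0.054·(T−10) [T>10 °C] = -0.4752
  SO₂ term: 1.77·38.8^0.52·exp(0.02·55-0.4752) = 22.16
  Sd branch = 0.102·Sd^0.62·e^(0.033·RH+0.04·T) = 43.66 μm/a
  r_corr = 22.16 + 43.66 = 65.82 μm/a
65.8 μm/a falls in (50, 80] for carbon steel → category C4

C4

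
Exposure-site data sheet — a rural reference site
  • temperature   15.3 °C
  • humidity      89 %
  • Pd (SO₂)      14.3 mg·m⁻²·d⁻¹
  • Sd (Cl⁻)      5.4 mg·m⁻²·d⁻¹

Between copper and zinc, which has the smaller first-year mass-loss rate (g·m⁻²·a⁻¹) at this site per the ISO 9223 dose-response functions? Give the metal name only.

zinc

copper: f(T) = -0.080·(T−10) [T>10 °C] = -0.4240
  SO₂ term: 0.0053·14.3^0.26·exp(0.059·89-0.4240) = 1.321
  Cl⁻ term: 0.01025·5.4^0.27·exp(0.036·89+0.049·15.3) = 0.8424
  sum: 1.321 + 0.8424 → r_corr = 2.164 μm/a
  mass loss = 2.164 μm/a × 8.96 g/cm³ = 19.39 g·m⁻²·a⁻¹
zinc: temperature factor f = -0.071·(5.3) = -0.3763
  SO₂ term: 0.0129·14.3^0.44·exp(0.046·89-0.3763) = 1.712
  Sd branch = 0.0175·Sd^0.57·e^(0.008·RH+0.085·T) = 0.3424 μm/a
  r_corr = 1.712 + 0.3424 = 2.054 μm/a
  mass loss = 2.054 μm/a × 7.14 g/cm³ = 14.67 g·m⁻²·a⁻¹
Ordering by g·m⁻²·a⁻¹: copper (19.4) > zinc (14.7)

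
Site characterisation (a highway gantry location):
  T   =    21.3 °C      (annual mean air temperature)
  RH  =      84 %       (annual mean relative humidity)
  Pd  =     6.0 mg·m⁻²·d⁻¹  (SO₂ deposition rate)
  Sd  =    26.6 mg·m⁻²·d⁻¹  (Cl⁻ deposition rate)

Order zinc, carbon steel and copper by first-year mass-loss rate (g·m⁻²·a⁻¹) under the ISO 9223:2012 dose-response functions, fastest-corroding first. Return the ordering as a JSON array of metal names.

["carbon steel", "copper", "zinc"]

zinc: temperature factor f = -0.071·(11.3) = -0.8023
  SO₂ term: 0.0129·6.0^0.44·exp(0.046·84-0.8023) = 0.6063
  Sd branch = 0.0175·Sd^0.57·e^(0.008·RH+0.085·T) = 1.359 μm/a
  sum: 0.6063 + 1.359 → r_corr = 1.966 μm/a
  mass loss = 1.966 μm/a × 7.14 g/cm³ = 14.03 g·m⁻²·a⁻¹
carbon steel: T>10 °C ⇒ hinge -0.054·(21.3−10) = -0.6102
  SO₂ term: 1.77·6.0^0.52·exp(0.02·84-0.6102) = 13.1
  Cl⁻ term: 0.102·26.6^0.62·exp(0.033·84+0.04·21.3) = 29.24
  r_corr = 13.1 + 29.24 = 42.33 μm/a
  mass loss = 42.33 μm/a × 7.85 g/cm³ = 332.3 g·m⁻²·a⁻¹
copper: T>10 °C ⇒ hinge -0.080·(21.3−10) = -0.9040
  Pd branch = 0.0053·Pd^0.26·e^(0.059·RH+f) = 0.4857 μm/a
  Cl⁻ term: 0.01025·26.6^0.27·exp(0.036·84+0.049·21.3) = 1.452
  sum: 0.4857 + 1.452 → r_corr = 1.938 μm/a
  mass loss = 1.938 μm/a × 8.96 g/cm³ = 17.36 g·m⁻²·a⁻¹
Ordering by g·m⁻²·a⁻¹: carbon steel (332) > copper (17.4) > zinc (14)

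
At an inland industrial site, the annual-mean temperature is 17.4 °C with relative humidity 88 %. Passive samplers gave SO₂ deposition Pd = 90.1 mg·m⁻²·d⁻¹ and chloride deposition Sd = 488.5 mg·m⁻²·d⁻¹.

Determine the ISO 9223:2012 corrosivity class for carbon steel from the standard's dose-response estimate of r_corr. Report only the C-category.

carbon steel: T>10 °C ⇒ hinge -0.054·(17.4−10) = -0.3996
  sulphur-dioxide contribution → 71.65 μm/a
  chloride contribution → 173.4 μm/a
  total first-year rate 245.1 μm/a
Category bounds: 200…700 μm/a bracket r_corr ⇒ CX

CX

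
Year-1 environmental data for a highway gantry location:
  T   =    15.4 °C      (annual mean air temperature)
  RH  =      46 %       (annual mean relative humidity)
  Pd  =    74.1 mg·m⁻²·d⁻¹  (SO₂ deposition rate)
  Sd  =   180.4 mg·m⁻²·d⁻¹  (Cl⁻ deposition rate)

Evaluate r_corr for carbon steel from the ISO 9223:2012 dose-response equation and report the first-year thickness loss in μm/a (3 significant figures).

carbon steel: T>10 °C ⇒ hinge -0.054·(15.4−10) = -0.2916
  SO₂ term: 1.77·74.1^0.52·exp(0.02·46-0.2916) = 31.13
  Cl⁻ term: 0.102·180.4^0.62·exp(0.033·46+0.04·15.4) = 21.59
  r_corr = 31.13 + 21.59 = 52.72 μm/a

r_corr = 52.7 μm/a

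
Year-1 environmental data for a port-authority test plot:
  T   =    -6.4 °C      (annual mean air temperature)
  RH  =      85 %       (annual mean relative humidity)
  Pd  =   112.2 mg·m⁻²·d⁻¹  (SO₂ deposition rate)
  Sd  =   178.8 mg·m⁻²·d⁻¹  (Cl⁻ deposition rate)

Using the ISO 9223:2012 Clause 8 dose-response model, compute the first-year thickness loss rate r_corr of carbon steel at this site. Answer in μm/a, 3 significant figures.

r_corr = 42.2 μm/a

carbon steel: temperature factor f = +0.150·(-16.4) = -2.4600
  SO₂ term: 1.77·112.2^0.52·exp(0.02·85-2.4600) = 9.636
  Sd branch = 0.102·Sd^0.62·e^(0.033·RH+0.04·T) = 32.52 μm/a
  sum: 9.636 + 32.52 → r_corr = 42.15 μm/a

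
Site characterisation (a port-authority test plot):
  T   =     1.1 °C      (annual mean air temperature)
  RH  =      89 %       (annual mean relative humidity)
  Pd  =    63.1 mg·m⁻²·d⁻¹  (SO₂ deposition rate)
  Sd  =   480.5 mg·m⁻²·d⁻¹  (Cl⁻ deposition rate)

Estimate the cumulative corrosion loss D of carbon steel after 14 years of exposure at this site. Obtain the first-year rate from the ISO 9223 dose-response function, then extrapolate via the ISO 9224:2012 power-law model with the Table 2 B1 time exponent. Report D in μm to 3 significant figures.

carbon steel: T≤10 °C ⇒ hinge +0.150·(1.1−10) = -1.3350
  Pd branch = 1.77·Pd^0.52·e^(0.02·RH+f) = 23.84 μm/a
  Sd branch = 0.102·Sd^0.62·e^(0.033·RH+0.04·T) = 92.44 μm/a
  r_corr = 23.84 + 92.44 = 116.3 μm/a
Long-term exponent b (ISO 9224 Table 2, B1) = 0.523
  D(14) = 116.3 × 14^0.523 = 116.3 × 3.976 = 462.3 μm

D(14) = 462 μm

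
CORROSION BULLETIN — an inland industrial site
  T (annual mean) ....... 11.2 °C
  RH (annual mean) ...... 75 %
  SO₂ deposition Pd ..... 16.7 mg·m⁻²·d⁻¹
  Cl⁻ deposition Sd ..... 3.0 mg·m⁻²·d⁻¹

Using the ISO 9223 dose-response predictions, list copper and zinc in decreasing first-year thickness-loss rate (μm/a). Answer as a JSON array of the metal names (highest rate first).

["zinc", "copper"]

copper: temperature factor f = -0.080·(1.2) = -0.0960
  SO₂ term: 0.0053·16.7^0.26·exp(0.059·75-0.0960) = 0.8361
  Sd branch = 0.01025·Sd^0.27·e^(0.036·RH+0.049·T) = 0.3552 μm/a
  sum: 0.8361 + 0.3552 → r_corr = 1.191 μm/a
zinc: temperature factor f = -0.071·(1.2) = -0.0852
  SO₂ term: 0.0129·16.7^0.44·exp(0.046·75-0.0852) = 1.288
  Cl⁻ term: 0.0175·3.0^0.57·exp(0.008·75+0.085·11.2) = 0.1545
  sum: 1.288 + 0.1545 → r_corr = 1.442 μm/a
Ordering by μm/a: zinc (1.44) > copper (1.19)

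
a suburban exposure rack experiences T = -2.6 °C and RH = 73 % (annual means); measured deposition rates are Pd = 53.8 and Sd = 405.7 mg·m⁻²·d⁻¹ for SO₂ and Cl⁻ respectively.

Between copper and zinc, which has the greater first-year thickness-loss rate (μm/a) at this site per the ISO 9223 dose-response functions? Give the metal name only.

copper: T≤10 °C ⇒ hinge +0.126·(-2.6−10) = -1.5876
  Pd branch = 0.0053·Pd^0.26·e^(0.059·RH+f) = 0.2266 μm/a
  Cl⁻ term: 0.01025·405.7^0.27·exp(0.036·73+0.049·-2.6) = 0.6323
  sum: 0.2266 + 0.6323 → r_corr = 0.8589 μm/a
zinc: temperature factor f = +0.038·(-12.6) = -0.4788
  Pd branch = 0.0129·Pd^0.44·e^(0.046·RH+f) = 1.326 μm/a
  Cl⁻ term: 0.0175·405.7^0.57·exp(0.008·73+0.085·-2.6) = 0.7715
  sum: 1.326 + 0.7715 → r_corr = 2.098 μm/a
Ordering by μm/a: zinc (2.1) > copper (0.859)

zinc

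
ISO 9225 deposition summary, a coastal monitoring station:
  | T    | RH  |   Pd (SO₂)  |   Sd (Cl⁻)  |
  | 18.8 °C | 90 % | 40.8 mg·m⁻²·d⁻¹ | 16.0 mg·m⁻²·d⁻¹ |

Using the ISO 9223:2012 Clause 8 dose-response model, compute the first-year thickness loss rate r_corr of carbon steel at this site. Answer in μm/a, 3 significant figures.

r_corr = 69.3 μm/a

carbon steel: temperature factor f = -0.054·(8.8) = -0.4752
  sulphur-dioxide contribution → 45.8 μm/a
  chloride contribution → 23.53 μm/a
  total first-year rate 69.33 μm/a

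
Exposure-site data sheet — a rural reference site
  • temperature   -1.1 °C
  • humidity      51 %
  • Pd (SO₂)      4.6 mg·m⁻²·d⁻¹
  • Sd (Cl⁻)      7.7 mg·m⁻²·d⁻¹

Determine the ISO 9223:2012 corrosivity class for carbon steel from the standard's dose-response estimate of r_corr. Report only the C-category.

C2

carbon steel: f(T) = +0.150·(T−10) [T≤10 °C] = -1.6650
  SO₂ term: 1.77·4.6^0.52·exp(0.02·51-1.6650) = 2.053
  Cl⁻ term: 0.102·7.7^0.62·exp(0.033·51+0.04·-1.1) = 1.862
  sum: 2.053 + 1.862 → r_corr = 3.916 μm/a
Category bounds: 1.3…25 μm/a bracket r_corr ⇒ C2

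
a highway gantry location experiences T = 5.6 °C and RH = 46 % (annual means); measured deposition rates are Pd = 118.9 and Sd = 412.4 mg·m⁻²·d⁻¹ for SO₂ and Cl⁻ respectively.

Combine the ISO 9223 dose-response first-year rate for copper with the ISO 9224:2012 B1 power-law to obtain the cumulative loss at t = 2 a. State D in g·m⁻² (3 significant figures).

D(2) = 7.37 g·m⁻²

copper: temperature factor f = +0.126·(-4.4) = -0.5544
  Pd branch = 0.0053·Pd^0.26·e^(0.059·RH+f) = 0.1591 μm/a
  Sd branch = 0.01025·Sd^0.27·e^(0.036·RH+0.049·T) = 0.3591 μm/a
  sum: 0.1591 + 0.3591 → r_corr = 0.5182 μm/a
Power-law: D(2) = r_corr · 2^0.667
  D(2) = 0.5182 × 2^0.667 = 0.5182 × 1.588 = 0.8228 μm
  Mass loss = 0.8228 μm × 8.96 g/cm³ = 7.372 g·m⁻²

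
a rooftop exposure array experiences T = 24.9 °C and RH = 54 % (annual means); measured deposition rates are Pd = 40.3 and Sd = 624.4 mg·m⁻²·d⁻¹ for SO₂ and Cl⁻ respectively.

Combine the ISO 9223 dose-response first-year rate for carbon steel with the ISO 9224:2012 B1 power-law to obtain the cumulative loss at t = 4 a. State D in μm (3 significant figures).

carbon steel: T>10 °C ⇒ hinge -0.054·(24.9−10) = -0.8046
  sulphur-dioxide contribution → 15.93 μm/a
  chloride contribution → 88.77 μm/a
  total first-year rate 104.7 μm/a
Power-law: D(4) = r_corr · 4^0.523
  D(4) = 104.7 × 4^0.523 = 104.7 × 2.065 = 216.2 μm

D(4) = 216 μm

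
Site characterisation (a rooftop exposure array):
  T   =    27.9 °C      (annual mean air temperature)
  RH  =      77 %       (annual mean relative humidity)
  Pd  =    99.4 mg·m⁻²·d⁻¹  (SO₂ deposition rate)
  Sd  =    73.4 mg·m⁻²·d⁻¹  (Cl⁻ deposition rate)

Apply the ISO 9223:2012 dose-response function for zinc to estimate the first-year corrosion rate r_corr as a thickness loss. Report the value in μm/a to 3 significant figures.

zinc: f(T) = -0.071·(T−10) [T>10 °C] = -1.2709
  sulphur-dioxide contribution → 0.9457 μm/a
  chloride contribution → 4.017 μm/a
  total first-year rate 4.963 μm/a

r_corr = 4.96 μm/a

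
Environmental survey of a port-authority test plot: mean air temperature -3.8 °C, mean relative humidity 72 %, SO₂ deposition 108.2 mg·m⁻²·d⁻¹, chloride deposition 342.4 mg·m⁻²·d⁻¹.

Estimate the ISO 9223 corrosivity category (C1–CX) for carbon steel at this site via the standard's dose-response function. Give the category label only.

carbon steel: f(T) = +0.150·(T−10) [T≤10 °C] = -2.0700
  sulphur-dioxide contribution → 10.77 μm/a
  chloride contribution → 35.15 μm/a
  total first-year rate 45.92 μm/a
45.9 μm/a falls in (25, 50] for carbon steel → category C3

C3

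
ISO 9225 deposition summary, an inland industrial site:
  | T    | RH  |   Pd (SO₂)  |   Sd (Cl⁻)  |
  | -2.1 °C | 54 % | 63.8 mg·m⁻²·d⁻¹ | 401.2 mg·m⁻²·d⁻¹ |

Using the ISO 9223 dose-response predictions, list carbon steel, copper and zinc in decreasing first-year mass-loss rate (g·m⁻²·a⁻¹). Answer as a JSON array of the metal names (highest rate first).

["carbon steel", "zinc", "copper"]

carbon steel: f(T) = +0.150·(T−10) [T≤10 °C] = -1.8150
  SO₂ term: 1.77·63.8^0.52·exp(0.02·54-1.8150) = 7.367
  Sd branch = 0.102·Sd^0.62·e^(0.033·RH+0.04·T) = 22.91 μm/a
  sum: 7.367 + 22.91 → r_corr = 30.28 μm/a
  mass loss = 30.28 μm/a × 7.85 g/cm³ = 237.7 g·m⁻²·a⁻¹
copper: temperature factor f = +0.126·(-12.1) = -1.5246
  Pd branch = 0.0053·Pd^0.26·e^(0.059·RH+f) = 0.08224 μm/a
  Sd branch = 0.01025·Sd^0.27·e^(0.036·RH+0.049·T) = 0.326 μm/a
  sum: 0.08224 + 0.326 → r_corr = 0.4082 μm/a
  mass loss = 0.4082 μm/a × 8.96 g/cm³ = 3.658 g·m⁻²·a⁻¹
zinc: T≤10 °C ⇒ hinge +0.038·(-2.1−10) = -0.4598
  Pd branch = 0.0129·Pd^0.44·e^(0.046·RH+f) = 0.6079 μm/a
  Cl⁻ term: 0.0175·401.2^0.57·exp(0.008·54+0.085·-2.1) = 0.6871
  sum: 0.6079 + 0.6871 → r_corr = 1.295 μm/a
  mass loss = 1.295 μm/a × 7.14 g/cm³ = 9.246 g·m⁻²·a⁻¹
Ordering by g·m⁻²·a⁻¹: carbon steel (238) > zinc (9.25) > copper (3.66)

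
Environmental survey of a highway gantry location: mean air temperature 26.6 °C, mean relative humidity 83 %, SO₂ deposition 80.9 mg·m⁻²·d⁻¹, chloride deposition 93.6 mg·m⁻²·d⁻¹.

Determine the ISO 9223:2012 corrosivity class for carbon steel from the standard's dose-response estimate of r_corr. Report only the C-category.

carbon steel: f(T) = -0.054·(T−10) [T>10 °C] = -0.8964
  sulphur-dioxide contribution → 37.3 μm/a
  chloride contribution → 76.28 μm/a
  ⇒ r_corr(carbon steel) = 113.6 μm/a
Category bounds: 80…200 μm/a bracket r_corr ⇒ C5

C5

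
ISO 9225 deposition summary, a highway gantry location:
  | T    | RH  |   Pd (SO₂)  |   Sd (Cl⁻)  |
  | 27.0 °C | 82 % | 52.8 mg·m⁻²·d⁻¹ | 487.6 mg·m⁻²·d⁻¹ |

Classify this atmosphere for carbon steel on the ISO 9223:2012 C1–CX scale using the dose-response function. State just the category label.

CX

carbon steel: T>10 °C ⇒ hinge -0.054·(27.0−10) = -0.9180
  sulphur-dioxide contribution → 28.66 μm/a
  chloride contribution → 208.7 μm/a
  ⇒ r_corr(carbon steel) = 237.3 μm/a
ISO 9223 Table 2 (carbon steel): 200 < 237 ≤ 700 μm/a ⇒ CX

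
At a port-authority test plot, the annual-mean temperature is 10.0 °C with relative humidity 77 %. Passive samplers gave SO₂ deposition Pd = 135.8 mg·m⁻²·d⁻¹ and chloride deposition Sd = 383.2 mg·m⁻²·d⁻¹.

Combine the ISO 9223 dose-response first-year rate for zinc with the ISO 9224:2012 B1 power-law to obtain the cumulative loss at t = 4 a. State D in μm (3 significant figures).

D(4) = 18.9 μm

zinc: T≤10 °C ⇒ hinge +0.038·(10.0−10) = +0.0000
  SO₂ term: 0.0129·135.8^0.44·exp(0.046·77+0.0000) = 3.867
  Sd branch = 0.0175·Sd^0.57·e^(0.008·RH+0.085·T) = 2.25 μm/a
  sum: 3.867 + 2.25 → r_corr = 6.117 μm/a
Power-law: D(4) = r_corr · 4^0.813
  D(4) = 6.117 × 4^0.813 = 6.117 × 3.087 = 18.88 μm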